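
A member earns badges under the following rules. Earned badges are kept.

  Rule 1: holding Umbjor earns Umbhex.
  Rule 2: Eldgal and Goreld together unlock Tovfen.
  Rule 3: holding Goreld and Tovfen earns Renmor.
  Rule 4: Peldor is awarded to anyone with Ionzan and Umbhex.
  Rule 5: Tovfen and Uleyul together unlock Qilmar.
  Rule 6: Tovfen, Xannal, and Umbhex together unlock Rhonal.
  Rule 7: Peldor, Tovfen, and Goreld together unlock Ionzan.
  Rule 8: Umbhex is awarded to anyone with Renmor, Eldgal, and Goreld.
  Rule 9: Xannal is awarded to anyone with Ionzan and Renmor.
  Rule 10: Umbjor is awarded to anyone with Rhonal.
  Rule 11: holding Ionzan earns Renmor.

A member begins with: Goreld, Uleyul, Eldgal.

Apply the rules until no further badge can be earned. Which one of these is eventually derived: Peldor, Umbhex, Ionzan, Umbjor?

Umbhex

With Eldgal and Goreld, Tovfen is earned (Rule 2).
With Goreld and Tovfen, Renmor is earned (Rule 3).
With Renmor, Eldgal, and Goreld, Umbhex is earned (Rule 8).
Peldor would need Ionzan and Umbhex (Rule 4), but Ionzan is never earned. Ionzan would need Peldor, Tovfen, and Goreld (Rule 7), but Peldor is never earned. Umbjor would need Rhonal (Rule 10), but Rhonal is never earned.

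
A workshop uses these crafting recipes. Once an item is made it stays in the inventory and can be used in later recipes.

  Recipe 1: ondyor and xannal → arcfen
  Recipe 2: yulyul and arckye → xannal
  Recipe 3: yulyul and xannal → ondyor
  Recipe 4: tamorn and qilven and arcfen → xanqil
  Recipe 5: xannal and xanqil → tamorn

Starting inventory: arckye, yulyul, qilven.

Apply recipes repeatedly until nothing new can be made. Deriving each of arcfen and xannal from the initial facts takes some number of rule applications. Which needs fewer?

xannal

xannal: yulyul and arckye → xannal (Recipe 2). [1 rule application]
arcfen: yulyul and arckye → xannal (Recipe 2). Using Recipe 3, yulyul and xannal make ondyor. ondyor and xannal → arcfen (Recipe 1). [3 rule applications]
xannal needs fewer.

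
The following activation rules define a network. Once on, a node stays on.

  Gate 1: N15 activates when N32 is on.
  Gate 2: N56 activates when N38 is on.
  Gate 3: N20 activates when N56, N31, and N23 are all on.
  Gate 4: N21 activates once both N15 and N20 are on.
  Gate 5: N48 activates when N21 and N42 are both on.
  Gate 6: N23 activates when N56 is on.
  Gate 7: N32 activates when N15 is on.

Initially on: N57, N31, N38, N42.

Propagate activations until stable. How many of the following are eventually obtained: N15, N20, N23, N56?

N38 is on, so N56 activates (Gate 2).
Gate 6: N56 on → N23 on.
N56, N31, and N23 are on, so N20 activates (Gate 3).
N15 would need N32 (Gate 1), but N32 never turns on.
N20: reached.
N23: reached.
N56: reached.
Reached: N20, N23, and N56 — 3 of the 4.

3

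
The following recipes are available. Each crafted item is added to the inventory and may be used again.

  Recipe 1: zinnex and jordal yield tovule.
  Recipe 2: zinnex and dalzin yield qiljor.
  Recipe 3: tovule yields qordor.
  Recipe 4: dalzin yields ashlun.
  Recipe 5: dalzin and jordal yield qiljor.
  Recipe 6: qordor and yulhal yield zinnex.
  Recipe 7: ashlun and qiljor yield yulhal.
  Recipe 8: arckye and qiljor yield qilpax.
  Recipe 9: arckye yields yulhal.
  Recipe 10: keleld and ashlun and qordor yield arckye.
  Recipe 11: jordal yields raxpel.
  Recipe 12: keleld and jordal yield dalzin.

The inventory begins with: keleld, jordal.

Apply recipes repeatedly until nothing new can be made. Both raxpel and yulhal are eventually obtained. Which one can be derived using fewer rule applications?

raxpel

raxpel: Using Recipe 11, jordal makes raxpel. [1 rule application]
yulhal: Using Recipe 12, keleld and jordal make dalzin. dalzin and jordal → qiljor (Recipe 5). dalzin → ashlun (Recipe 4). Using Recipe 7, ashlun and qiljor make yulhal. [4 rule applications]
raxpel needs fewer.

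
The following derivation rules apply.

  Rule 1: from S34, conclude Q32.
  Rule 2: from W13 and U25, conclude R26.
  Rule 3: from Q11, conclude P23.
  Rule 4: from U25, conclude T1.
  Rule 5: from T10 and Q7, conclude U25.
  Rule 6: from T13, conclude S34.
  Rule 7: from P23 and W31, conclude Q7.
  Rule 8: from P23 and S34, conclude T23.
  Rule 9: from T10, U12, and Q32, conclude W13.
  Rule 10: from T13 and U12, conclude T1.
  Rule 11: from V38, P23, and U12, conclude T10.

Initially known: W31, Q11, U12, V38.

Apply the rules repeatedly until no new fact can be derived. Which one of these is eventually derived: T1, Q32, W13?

T1

Q11 holds, so P23 follows (Rule 3).
From V38, P23, and U12, Rule 11 gives T10.
P23 and W31 hold, so Q7 follows (Rule 7).
From T10 and Q7, Rule 5 gives U25.
U25 holds, so T1 follows (Rule 4).
W13 would need T10, U12, and Q32 (Rule 9), but Q32 is never established. Q32 would need S34 (Rule 1), but S34 is never established.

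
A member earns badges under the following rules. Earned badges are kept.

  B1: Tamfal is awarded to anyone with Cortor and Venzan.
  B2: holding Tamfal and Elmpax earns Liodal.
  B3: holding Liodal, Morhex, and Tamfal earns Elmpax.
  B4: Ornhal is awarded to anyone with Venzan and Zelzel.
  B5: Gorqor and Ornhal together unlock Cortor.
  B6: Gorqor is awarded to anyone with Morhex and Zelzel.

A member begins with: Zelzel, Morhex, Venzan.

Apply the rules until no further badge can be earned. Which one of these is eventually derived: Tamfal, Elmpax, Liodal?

Tamfal

With Morhex and Zelzel, Gorqor is earned (B6).
With Venzan and Zelzel, Ornhal is earned (B4).
With Gorqor and Ornhal, Cortor is earned (B5).
With Cortor and Venzan, Tamfal is earned (B1).
Liodal would need Tamfal and Elmpax (B2), but Elmpax is never earned. Elmpax would need Liodal, Morhex, and Tamfal (B3), but Liodal is never earned.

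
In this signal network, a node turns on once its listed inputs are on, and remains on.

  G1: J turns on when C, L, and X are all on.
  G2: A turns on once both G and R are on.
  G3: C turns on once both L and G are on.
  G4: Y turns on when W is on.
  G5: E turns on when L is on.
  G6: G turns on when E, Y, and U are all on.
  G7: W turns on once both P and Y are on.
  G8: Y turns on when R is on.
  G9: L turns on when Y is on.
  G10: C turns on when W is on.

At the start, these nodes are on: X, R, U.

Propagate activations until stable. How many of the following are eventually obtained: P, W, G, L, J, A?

G8: R on → Y on.
G9: Y on → L on.
L is on, so E turns on (G5).
G6: E, Y, and U on → G on.
G2: G and R on → A on.
G3: L and G on → C on.
G1: C, L, and X on → J on.
No rule produces P, and it is not given.
W would need P and Y (G7), but P never turns on.
G: reached.
L: reached.
J: reached.
A: reached.
Reached: G, L, J, and A — 4 of the 6.

4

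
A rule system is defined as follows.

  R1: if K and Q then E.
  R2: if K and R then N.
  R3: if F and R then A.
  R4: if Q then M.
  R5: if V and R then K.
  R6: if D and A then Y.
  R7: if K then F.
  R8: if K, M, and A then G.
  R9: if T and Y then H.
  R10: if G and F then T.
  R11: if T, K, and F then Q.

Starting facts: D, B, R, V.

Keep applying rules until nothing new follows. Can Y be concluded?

V and R hold, so K follows (R5).
K holds, so F follows (R7).
From F and R, R3 gives A.
D and A hold, so Y follows (R6).

Yes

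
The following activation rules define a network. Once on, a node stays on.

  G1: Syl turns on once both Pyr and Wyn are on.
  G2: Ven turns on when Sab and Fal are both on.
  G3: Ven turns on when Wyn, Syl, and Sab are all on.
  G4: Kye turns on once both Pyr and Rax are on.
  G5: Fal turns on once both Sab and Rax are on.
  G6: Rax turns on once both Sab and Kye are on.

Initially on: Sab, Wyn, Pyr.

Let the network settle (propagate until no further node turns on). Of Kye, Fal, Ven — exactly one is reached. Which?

Pyr and Wyn are on, so Syl turns on (G1).
Wyn, Syl, and Sab are on, so Ven turns on (G3).
Kye would need Pyr and Rax (G4), but Rax never turns on. Fal would need Sab and Rax (G5), but Rax never turns on.

Ven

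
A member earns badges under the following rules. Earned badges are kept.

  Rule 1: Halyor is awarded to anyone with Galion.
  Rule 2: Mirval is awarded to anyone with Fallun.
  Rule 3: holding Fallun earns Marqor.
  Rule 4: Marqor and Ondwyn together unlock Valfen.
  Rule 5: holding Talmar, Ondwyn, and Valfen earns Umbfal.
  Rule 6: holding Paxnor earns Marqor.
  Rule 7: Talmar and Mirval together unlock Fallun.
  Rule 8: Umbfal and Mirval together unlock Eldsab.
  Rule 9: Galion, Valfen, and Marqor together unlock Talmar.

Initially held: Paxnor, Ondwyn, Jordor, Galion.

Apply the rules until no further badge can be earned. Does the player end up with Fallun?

Fallun would need Talmar and Mirval (Rule 7), but Mirval is never earned.

No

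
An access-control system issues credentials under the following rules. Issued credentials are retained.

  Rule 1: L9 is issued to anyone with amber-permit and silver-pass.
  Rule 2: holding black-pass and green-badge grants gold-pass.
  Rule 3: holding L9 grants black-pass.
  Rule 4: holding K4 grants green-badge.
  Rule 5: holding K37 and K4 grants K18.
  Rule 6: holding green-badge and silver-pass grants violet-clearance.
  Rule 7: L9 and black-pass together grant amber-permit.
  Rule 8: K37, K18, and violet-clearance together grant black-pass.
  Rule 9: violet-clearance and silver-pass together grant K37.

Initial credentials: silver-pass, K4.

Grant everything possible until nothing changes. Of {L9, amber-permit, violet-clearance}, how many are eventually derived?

1

Holding K4 grants green-badge (Rule 4).
Holding green-badge and silver-pass grants violet-clearance (Rule 6).
L9 would need amber-permit and silver-pass (Rule 1), but amber-permit is never granted.
amber-permit would need L9 and black-pass (Rule 7), but L9 is never granted.
violet-clearance: reached.
Reached: violet-clearance — 1 of the 3.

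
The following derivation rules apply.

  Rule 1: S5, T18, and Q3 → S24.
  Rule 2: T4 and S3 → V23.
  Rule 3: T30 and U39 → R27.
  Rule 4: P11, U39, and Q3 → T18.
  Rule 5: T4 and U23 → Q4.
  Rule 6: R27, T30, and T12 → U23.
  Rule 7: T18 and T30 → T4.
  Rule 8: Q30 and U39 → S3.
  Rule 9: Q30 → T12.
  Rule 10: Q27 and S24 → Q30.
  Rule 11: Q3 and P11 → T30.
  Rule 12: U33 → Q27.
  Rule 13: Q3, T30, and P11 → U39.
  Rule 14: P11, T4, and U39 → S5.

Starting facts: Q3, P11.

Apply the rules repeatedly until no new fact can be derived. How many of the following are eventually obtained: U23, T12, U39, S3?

Q3 and P11 hold, so T30 follows (Rule 11).
From Q3, T30, and P11, Rule 13 gives U39.
U23 would need R27, T30, and T12 (Rule 6), but T12 is never established.
T12 would need Q30 (Rule 9), but Q30 is never established.
U39: reached.
S3 would need Q30 and U39 (Rule 8), but Q30 is never established.
Reached: U39 — 1 of the 4.

1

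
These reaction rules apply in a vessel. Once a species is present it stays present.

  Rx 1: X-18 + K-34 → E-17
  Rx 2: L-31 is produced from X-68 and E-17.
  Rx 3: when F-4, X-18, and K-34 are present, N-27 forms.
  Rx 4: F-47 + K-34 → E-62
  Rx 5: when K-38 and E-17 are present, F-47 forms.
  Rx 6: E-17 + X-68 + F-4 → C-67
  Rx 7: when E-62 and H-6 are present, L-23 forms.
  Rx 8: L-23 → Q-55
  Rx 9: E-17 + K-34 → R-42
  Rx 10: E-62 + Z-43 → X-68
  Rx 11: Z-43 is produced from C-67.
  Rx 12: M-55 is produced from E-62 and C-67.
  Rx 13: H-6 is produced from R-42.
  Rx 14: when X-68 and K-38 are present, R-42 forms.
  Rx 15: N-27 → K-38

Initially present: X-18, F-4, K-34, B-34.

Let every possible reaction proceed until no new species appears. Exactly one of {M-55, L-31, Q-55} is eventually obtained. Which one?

Q-55

F-4, X-18, and K-34 present → N-27 forms (Rx 3).
X-18 and K-34 present → E-17 forms (Rx 1).
N-27 present → K-38 forms (Rx 15).
E-17 and K-34 present → R-42 forms (Rx 9).
K-38 and E-17 present → F-47 forms (Rx 5).
R-42 present → H-6 forms (Rx 13).
F-47 and K-34 present → E-62 forms (Rx 4).
E-62 and H-6 present → L-23 forms (Rx 7).
L-23 present → Q-55 forms (Rx 8).
M-55 would need E-62 and C-67 (Rx 12), but C-67 never forms. L-31 would need X-68 and E-17 (Rx 2), but X-68 never forms.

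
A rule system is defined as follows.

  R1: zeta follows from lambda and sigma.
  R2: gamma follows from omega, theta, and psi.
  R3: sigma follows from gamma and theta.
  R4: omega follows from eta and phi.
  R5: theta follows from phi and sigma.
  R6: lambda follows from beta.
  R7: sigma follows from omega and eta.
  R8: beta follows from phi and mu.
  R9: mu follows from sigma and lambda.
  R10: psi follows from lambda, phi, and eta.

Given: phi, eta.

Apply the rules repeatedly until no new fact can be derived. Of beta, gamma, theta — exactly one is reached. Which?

theta

eta and phi hold, so omega follows (R4).
From omega and eta, R7 gives sigma.
phi and sigma hold, so theta follows (R5).
beta would need phi and mu (R8), but mu is never established. gamma would need omega, theta, and psi (R2), but psi is never established.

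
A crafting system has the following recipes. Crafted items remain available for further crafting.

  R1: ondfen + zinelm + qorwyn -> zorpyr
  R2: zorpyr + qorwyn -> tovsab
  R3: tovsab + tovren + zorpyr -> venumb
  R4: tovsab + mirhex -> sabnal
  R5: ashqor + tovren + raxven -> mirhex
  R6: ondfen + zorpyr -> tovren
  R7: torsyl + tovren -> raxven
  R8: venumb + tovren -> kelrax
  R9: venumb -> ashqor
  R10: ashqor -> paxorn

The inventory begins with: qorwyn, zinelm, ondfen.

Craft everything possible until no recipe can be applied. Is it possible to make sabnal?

No

sabnal would need tovsab and mirhex (R4), but mirhex is never obtained.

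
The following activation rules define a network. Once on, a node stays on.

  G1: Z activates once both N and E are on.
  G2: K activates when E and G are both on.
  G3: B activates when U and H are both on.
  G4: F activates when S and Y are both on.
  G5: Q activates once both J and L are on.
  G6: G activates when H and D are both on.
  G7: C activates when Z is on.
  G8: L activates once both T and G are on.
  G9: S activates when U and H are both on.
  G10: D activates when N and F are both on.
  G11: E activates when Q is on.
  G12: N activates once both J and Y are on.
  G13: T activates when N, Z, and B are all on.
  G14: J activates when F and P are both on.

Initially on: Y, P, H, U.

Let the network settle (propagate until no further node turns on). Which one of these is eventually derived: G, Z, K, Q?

U and H are on, so S activates (G9).
S and Y are on, so F activates (G4).
G14: F and P on → J on.
J and Y are on, so N activates (G12).
G10: N and F on → D on.
G6: H and D on → G on.
Q would need J and L (G5), but L never turns on. Z would need N and E (G1), but E never turns on. K would need E and G (G2), but E never turns on.

G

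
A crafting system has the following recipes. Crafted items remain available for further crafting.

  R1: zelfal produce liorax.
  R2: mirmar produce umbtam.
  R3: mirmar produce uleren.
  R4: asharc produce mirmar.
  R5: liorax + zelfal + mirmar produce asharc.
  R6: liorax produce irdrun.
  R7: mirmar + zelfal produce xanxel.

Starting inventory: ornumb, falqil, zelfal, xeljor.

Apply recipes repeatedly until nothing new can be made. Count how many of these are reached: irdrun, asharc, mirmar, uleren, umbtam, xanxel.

1

zelfal → liorax (R1).
liorax → irdrun (R6).
irdrun: reached.
asharc would need liorax, zelfal, and mirmar (R5), but mirmar is never obtained.
mirmar would need asharc (R4), but asharc is never obtained.
uleren would need mirmar (R3), but mirmar is never obtained.
umbtam would need mirmar (R2), but mirmar is never obtained.
xanxel would need mirmar and zelfal (R7), but mirmar is never obtained.
Reached: irdrun — 1 of the 6.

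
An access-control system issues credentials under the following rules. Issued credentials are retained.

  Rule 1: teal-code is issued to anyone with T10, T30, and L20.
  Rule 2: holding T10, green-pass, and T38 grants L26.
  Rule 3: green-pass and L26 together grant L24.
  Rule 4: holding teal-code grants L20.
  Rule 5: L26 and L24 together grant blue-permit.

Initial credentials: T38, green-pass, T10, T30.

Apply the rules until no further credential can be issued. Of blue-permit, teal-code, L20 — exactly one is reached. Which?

blue-permit

Holding T10, green-pass, and T38 grants L26 (Rule 2).
Holding green-pass and L26 grants L24 (Rule 3).
Holding L26 and L24 grants blue-permit (Rule 5).
L20 would need teal-code (Rule 4), but teal-code is never granted. teal-code would need T10, T30, and L20 (Rule 1), but L20 is never granted.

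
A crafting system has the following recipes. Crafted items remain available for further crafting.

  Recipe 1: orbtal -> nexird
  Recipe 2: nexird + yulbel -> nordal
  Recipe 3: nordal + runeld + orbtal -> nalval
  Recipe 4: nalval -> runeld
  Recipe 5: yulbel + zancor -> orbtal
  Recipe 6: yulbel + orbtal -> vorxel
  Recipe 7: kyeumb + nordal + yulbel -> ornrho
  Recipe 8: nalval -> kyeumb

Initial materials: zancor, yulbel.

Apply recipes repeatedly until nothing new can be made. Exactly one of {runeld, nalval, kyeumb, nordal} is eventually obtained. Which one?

nordal

yulbel + zancor -> orbtal (Recipe 5).
orbtal -> nexird (Recipe 1).
Using Recipe 2, nexird and yulbel make nordal.
runeld would need nalval (Recipe 4), but nalval is never obtained. kyeumb would need nalval (Recipe 8), but nalval is never obtained. nalval would need nordal, runeld, and orbtal (Recipe 3), but runeld is never obtained.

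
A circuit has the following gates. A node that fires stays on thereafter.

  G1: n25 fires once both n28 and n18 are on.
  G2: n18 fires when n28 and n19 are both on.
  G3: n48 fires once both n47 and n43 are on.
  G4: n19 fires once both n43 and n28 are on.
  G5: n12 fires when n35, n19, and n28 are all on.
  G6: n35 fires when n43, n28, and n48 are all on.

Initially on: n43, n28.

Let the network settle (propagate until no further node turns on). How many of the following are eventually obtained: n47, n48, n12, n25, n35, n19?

2

G4: n43 and n28 on → n19 on.
n28 and n19 are on, so n18 fires (G2).
G1: n28 and n18 on → n25 on.
No rule produces n47, and it is not given.
n48 would need n47 and n43 (G3), but n47 never turns on.
n12 would need n35, n19, and n28 (G5), but n35 never turns on.
n25: reached.
n35 would need n43, n28, and n48 (G6), but n48 never turns on.
n19: reached.
Reached: n25 and n19 — 2 of the 6.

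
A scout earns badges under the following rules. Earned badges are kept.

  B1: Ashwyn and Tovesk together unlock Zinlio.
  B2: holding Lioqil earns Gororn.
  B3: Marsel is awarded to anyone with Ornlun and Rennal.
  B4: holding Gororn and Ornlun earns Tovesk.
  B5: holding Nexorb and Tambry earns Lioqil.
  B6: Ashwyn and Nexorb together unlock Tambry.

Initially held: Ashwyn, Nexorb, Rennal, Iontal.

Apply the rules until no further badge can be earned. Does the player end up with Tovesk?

Tovesk would need Gororn and Ornlun (B4), but Ornlun is never earned.

No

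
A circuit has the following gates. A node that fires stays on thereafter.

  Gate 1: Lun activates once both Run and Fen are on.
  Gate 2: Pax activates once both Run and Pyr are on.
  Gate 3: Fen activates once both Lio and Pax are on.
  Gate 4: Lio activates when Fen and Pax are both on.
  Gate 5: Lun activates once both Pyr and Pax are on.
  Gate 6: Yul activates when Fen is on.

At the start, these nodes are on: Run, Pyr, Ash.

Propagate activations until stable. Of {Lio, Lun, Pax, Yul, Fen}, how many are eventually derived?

2

Gate 2: Run and Pyr on → Pax on.
Pyr and Pax are on, so Lun activates (Gate 5).
Lio would need Fen and Pax (Gate 4), but Fen never turns on.
Lun: reached.
Pax: reached.
Yul would need Fen (Gate 6), but Fen never turns on.
Fen would need Lio and Pax (Gate 3), but Lio never turns on.
Reached: Lun and Pax — 2 of the 5.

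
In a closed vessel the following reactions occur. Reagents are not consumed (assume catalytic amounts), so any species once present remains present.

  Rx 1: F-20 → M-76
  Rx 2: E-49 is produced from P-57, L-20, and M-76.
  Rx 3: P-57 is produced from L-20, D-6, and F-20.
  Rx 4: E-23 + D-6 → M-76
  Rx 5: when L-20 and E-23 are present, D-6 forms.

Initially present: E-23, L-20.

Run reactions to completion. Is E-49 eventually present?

No

E-49 would need P-57, L-20, and M-76 (Rx 2), but P-57 never forms.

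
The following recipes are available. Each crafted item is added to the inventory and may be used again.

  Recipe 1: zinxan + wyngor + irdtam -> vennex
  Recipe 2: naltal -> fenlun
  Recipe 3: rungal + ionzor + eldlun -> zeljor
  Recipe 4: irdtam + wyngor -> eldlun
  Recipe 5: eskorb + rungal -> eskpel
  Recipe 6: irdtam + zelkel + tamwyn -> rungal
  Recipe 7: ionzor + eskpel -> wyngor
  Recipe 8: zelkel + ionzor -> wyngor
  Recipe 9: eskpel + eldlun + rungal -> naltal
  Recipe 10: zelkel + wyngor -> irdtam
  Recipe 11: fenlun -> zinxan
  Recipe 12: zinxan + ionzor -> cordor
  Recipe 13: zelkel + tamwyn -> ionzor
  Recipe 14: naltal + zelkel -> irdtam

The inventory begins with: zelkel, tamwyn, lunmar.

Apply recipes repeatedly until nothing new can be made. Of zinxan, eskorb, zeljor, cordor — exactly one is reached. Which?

Using Recipe 13, zelkel and tamwyn make ionzor.
zelkel + ionzor -> wyngor (Recipe 8).
zelkel + wyngor -> irdtam (Recipe 10).
irdtam + zelkel + tamwyn -> rungal (Recipe 6).
irdtam + wyngor -> eldlun (Recipe 4).
Using Recipe 3, rungal, ionzor, and eldlun make zeljor.
cordor would need zinxan and ionzor (Recipe 12), but zinxan is never obtained. No rule produces eskorb, and it is not given. zinxan would need fenlun (Recipe 11), but fenlun is never obtained.

zeljor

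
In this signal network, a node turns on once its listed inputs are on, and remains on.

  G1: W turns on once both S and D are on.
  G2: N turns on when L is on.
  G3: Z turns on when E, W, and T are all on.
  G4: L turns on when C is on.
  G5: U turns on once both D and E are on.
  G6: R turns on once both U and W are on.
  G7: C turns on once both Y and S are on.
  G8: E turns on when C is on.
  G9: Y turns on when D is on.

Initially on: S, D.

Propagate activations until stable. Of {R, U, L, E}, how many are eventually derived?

4

G9: D on → Y on.
G1: S and D on → W on.
Y and S are on, so C turns on (G7).
C is on, so L turns on (G4).
C is on, so E turns on (G8).
D and E are on, so U turns on (G5).
U and W are on, so R turns on (G6).
R: reached.
U: reached.
L: reached.
E: reached.
All 4 are reached.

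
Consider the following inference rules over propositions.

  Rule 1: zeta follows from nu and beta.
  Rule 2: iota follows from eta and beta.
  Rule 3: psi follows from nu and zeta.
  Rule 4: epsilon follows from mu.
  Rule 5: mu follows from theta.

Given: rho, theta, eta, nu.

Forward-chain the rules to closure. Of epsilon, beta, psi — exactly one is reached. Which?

epsilon

From theta, Rule 5 gives mu.
mu holds, so epsilon follows (Rule 4).
No rule produces beta, and it is not given. psi would need nu and zeta (Rule 3), but zeta is never established.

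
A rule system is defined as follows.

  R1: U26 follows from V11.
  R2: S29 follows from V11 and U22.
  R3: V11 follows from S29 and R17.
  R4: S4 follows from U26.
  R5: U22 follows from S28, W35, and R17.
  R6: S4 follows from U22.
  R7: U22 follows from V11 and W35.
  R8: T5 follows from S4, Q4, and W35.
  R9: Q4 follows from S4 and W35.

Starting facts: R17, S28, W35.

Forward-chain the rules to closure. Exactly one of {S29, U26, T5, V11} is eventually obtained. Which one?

From S28, W35, and R17, R5 gives U22.
From U22, R6 gives S4.
S4 and W35 hold, so Q4 follows (R9).
From S4, Q4, and W35, R8 gives T5.
U26 would need V11 (R1), but V11 is never established. S29 would need V11 and U22 (R2), but V11 is never established. V11 would need S29 and R17 (R3), but S29 is never established.

T5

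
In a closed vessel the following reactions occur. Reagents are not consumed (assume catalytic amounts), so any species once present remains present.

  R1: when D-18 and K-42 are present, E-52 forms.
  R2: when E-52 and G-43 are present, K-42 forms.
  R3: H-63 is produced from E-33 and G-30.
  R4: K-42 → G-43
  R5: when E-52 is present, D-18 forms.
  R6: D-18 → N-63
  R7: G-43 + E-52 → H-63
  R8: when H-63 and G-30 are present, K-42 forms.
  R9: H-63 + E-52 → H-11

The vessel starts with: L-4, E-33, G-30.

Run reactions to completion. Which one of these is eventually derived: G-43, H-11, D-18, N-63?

E-33 and G-30 present → H-63 forms (R3).
H-63 and G-30 present → K-42 forms (R8).
K-42 present → G-43 forms (R4).
N-63 would need D-18 (R6), but D-18 never forms. D-18 would need E-52 (R5), but E-52 never forms. H-11 would need H-63 and E-52 (R9), but E-52 never forms.

G-43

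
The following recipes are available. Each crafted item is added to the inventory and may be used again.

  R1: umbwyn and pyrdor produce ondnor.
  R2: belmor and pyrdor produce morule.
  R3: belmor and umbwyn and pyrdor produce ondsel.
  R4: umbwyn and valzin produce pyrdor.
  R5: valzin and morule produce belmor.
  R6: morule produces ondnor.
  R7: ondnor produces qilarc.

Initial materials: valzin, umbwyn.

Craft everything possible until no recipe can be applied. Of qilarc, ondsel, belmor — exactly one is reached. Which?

qilarc

Using R4, umbwyn and valzin make pyrdor.
Using R1, umbwyn and pyrdor make ondnor.
ondnor → qilarc (R7).
ondsel would need belmor, umbwyn, and pyrdor (R3), but belmor is never obtained. belmor would need valzin and morule (R5), but morule is never obtained.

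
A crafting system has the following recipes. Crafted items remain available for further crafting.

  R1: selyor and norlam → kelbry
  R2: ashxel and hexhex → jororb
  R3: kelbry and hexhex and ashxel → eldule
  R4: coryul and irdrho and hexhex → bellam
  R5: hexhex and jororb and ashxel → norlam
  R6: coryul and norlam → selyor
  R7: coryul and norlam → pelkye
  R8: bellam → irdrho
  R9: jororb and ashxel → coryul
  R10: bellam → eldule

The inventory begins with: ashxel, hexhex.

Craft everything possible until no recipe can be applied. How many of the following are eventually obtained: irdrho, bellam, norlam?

1

Using R2, ashxel and hexhex make jororb.
Using R5, hexhex, jororb, and ashxel make norlam.
irdrho would need bellam (R8), but bellam is never obtained.
bellam would need coryul, irdrho, and hexhex (R4), but irdrho is never obtained.
norlam: reached.
Reached: norlam — 1 of the 3.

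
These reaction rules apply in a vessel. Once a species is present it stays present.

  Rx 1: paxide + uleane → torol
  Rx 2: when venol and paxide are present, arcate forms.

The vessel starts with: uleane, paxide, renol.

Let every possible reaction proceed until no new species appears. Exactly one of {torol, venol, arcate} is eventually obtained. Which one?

torol

paxide and uleane present → torol forms (Rx 1).
arcate would need venol and paxide (Rx 2), but venol never forms. No rule produces venol, and it is not given.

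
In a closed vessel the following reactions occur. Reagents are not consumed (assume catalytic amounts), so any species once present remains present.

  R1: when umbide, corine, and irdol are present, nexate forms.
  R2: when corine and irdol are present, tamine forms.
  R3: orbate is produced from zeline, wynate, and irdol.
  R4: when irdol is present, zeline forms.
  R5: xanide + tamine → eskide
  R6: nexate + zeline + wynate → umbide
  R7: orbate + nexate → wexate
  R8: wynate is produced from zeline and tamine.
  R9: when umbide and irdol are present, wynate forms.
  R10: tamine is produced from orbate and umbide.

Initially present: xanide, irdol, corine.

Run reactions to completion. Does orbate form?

Yes

corine and irdol present → tamine forms (R2).
irdol present → zeline forms (R4).
zeline and tamine present → wynate forms (R8).
zeline, wynate, and irdol present → orbate forms (R3).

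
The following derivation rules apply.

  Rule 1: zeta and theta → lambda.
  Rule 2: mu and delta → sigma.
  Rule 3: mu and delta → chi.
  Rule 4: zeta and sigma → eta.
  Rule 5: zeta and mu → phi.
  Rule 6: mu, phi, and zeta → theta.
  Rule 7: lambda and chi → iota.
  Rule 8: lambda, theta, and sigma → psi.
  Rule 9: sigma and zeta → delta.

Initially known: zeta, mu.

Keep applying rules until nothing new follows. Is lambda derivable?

Yes

From zeta and mu, Rule 5 gives phi.
mu, phi, and zeta hold, so theta follows (Rule 6).
zeta and theta hold, so lambda follows (Rule 1).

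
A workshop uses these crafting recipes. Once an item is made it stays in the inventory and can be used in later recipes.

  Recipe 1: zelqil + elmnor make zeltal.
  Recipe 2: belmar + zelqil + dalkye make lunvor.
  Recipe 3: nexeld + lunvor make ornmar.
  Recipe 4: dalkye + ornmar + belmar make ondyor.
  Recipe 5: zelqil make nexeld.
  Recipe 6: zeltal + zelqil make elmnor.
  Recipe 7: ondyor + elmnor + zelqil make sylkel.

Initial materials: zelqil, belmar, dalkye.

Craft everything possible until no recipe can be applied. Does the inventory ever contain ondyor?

Using Recipe 5, zelqil makes nexeld.
belmar + zelqil + dalkye → lunvor (Recipe 2).
nexeld + lunvor → ornmar (Recipe 3).
dalkye + ornmar + belmar → ondyor (Recipe 4).

Yes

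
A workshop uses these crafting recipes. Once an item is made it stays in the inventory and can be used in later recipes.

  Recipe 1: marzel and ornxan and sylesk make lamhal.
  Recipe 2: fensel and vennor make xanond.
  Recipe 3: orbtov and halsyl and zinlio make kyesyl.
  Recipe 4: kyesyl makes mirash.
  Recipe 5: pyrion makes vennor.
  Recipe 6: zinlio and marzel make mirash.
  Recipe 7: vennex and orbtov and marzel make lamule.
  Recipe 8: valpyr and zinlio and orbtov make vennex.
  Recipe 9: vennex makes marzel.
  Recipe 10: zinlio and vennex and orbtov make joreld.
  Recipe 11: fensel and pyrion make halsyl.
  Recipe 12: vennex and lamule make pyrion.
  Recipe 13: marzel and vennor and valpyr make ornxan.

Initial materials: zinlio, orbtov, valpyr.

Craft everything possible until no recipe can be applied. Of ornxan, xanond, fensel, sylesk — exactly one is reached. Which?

Using Recipe 8, valpyr, zinlio, and orbtov make vennex.
vennex → marzel (Recipe 9).
vennex and orbtov and marzel → lamule (Recipe 7).
vennex and lamule → pyrion (Recipe 12).
pyrion → vennor (Recipe 5).
marzel and vennor and valpyr → ornxan (Recipe 13).
No rule produces fensel, and it is not given. xanond would need fensel and vennor (Recipe 2), but fensel is never obtained. No rule produces sylesk, and it is not given.

ornxan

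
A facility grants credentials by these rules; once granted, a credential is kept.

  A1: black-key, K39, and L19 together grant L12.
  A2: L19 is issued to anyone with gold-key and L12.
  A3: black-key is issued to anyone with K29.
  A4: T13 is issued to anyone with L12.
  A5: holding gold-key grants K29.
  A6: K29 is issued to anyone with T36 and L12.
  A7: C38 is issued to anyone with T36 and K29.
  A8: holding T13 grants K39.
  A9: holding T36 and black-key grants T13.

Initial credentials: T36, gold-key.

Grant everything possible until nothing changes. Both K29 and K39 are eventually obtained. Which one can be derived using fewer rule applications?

K29: Holding gold-key grants K29 (A5). [1 rule application]
K39: Holding gold-key grants K29 (A5). Holding K29 grants black-key (A3). Holding T36 and black-key grants T13 (A9). Holding T13 grants K39 (A8). [4 rule applications]
K29 needs fewer.

K29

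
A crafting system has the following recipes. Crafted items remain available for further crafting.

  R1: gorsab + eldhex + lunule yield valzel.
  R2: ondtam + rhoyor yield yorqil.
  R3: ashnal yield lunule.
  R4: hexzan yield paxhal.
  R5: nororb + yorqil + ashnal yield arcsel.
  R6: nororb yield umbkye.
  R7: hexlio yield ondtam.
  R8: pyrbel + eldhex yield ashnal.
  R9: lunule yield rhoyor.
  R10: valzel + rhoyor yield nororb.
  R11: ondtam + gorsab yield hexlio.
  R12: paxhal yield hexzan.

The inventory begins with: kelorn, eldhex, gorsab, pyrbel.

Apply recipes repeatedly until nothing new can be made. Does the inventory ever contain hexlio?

hexlio would need ondtam and gorsab (R11), but ondtam is never obtained.

No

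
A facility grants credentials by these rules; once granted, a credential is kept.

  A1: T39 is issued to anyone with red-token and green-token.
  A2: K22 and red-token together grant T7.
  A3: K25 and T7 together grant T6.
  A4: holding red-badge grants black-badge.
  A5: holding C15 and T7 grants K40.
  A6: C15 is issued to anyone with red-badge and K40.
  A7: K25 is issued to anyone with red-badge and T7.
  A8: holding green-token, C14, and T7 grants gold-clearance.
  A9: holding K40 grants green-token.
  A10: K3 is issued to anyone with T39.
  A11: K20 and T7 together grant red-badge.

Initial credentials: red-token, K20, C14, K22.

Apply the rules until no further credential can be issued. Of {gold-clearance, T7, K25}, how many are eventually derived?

2

Holding K22 and red-token grants T7 (A2).
Holding K20 and T7 grants red-badge (A11).
Holding red-badge and T7 grants K25 (A7).
gold-clearance would need green-token, C14, and T7 (A8), but green-token is never granted.
T7: reached.
K25: reached.
Reached: T7 and K25 — 2 of the 3.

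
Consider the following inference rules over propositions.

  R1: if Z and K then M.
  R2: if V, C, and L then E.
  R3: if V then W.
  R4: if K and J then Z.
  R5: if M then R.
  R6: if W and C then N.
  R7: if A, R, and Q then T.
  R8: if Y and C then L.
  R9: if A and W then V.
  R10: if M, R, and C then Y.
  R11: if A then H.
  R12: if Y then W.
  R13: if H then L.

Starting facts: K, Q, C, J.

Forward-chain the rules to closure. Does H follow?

No

H would need A (R11), but A is never established.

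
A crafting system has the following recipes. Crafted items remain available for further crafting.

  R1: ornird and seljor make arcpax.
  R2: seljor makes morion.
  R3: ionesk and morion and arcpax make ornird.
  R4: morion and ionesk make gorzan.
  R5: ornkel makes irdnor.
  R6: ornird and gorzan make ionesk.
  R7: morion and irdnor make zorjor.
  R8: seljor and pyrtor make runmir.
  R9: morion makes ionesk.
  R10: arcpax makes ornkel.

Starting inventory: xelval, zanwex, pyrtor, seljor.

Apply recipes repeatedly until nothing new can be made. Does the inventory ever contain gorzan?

seljor → morion (R2).
Using R9, morion makes ionesk.
Using R4, morion and ionesk make gorzan.

Yes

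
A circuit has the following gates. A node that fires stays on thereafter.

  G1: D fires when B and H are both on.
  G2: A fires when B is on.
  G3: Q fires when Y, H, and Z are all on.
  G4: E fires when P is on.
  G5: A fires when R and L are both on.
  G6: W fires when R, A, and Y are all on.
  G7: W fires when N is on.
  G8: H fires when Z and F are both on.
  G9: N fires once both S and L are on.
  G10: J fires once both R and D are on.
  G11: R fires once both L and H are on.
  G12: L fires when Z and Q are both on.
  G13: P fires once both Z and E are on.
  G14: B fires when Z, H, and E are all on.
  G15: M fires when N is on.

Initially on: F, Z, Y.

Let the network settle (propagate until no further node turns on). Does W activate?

Yes

Z and F are on, so H fires (G8).
G3: Y, H, and Z on → Q on.
G12: Z and Q on → L on.
L and H are on, so R fires (G11).
G5: R and L on → A on.
G6: R, A, and Y on → W on.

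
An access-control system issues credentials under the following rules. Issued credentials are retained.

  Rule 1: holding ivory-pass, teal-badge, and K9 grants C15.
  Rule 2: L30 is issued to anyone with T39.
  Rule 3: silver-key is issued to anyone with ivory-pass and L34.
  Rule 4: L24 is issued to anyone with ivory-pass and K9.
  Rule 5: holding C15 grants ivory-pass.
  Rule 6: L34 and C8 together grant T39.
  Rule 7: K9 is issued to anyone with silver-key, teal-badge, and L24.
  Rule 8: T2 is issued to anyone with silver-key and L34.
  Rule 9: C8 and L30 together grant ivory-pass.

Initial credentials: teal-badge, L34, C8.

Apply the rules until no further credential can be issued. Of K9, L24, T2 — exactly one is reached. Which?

T2

Holding L34 and C8 grants T39 (Rule 6).
Holding T39 grants L30 (Rule 2).
Holding C8 and L30 grants ivory-pass (Rule 9).
Holding ivory-pass and L34 grants silver-key (Rule 3).
Holding silver-key and L34 grants T2 (Rule 8).
L24 would need ivory-pass and K9 (Rule 4), but K9 is never granted. K9 would need silver-key, teal-badge, and L24 (Rule 7), but L24 is never granted.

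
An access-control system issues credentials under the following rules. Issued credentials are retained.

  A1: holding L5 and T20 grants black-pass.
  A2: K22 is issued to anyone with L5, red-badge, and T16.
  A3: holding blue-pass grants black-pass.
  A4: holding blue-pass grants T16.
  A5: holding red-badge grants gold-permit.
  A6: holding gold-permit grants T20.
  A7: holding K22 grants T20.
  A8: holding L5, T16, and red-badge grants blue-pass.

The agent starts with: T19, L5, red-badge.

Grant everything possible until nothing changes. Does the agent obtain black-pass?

Holding red-badge grants gold-permit (A5).
Holding gold-permit grants T20 (A6).
Holding L5 and T20 grants black-pass (A1).

Yes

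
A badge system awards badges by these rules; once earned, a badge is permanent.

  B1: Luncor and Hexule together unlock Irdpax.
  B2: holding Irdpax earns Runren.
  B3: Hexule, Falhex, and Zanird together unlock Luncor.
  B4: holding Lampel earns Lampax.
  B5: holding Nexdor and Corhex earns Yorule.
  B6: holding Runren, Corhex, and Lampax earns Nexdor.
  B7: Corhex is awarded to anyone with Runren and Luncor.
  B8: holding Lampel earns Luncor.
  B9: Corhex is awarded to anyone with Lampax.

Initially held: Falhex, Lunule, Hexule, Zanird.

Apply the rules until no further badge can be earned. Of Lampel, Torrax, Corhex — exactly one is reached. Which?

Corhex

With Hexule, Falhex, and Zanird, Luncor is earned (B3).
With Luncor and Hexule, Irdpax is earned (B1).
With Irdpax, Runren is earned (B2).
With Runren and Luncor, Corhex is earned (B7).
No rule produces Torrax, and it is not given. No rule produces Lampel, and it is not given.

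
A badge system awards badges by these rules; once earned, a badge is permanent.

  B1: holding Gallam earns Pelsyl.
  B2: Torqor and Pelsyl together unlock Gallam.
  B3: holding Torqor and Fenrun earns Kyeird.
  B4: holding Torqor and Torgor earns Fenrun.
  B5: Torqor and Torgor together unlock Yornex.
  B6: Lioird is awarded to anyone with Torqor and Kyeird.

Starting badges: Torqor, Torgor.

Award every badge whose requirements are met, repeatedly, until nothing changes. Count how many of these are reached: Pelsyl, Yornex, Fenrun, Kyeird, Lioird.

With Torqor and Torgor, Yornex is earned (B5).
With Torqor and Torgor, Fenrun is earned (B4).
With Torqor and Fenrun, Kyeird is earned (B3).
With Torqor and Kyeird, Lioird is earned (B6).
Pelsyl would need Gallam (B1), but Gallam is never earned.
Yornex: reached.
Fenrun: reached.
Kyeird: reached.
Lioird: reached.
Reached: Yornex, Fenrun, Kyeird, and Lioird — 4 of the 5.

4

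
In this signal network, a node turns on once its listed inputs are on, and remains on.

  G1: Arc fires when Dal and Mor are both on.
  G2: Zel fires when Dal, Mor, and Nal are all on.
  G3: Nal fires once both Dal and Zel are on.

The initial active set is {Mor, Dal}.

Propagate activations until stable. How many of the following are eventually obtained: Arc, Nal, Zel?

G1: Dal and Mor on → Arc on.
Arc: reached.
Nal would need Dal and Zel (G3), but Zel never turns on.
Zel would need Dal, Mor, and Nal (G2), but Nal never turns on.
Reached: Arc — 1 of the 3.

1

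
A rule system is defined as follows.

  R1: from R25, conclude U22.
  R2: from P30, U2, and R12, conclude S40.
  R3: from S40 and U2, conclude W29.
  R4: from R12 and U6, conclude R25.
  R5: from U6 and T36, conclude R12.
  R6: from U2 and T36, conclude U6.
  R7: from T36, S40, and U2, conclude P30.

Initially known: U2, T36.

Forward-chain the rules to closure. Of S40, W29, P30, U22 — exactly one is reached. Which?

From U2 and T36, R6 gives U6.
From U6 and T36, R5 gives R12.
R12 and U6 hold, so R25 follows (R4).
R25 holds, so U22 follows (R1).
W29 would need S40 and U2 (R3), but S40 is never established. P30 would need T36, S40, and U2 (R7), but S40 is never established. S40 would need P30, U2, and R12 (R2), but P30 is never established.

U22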